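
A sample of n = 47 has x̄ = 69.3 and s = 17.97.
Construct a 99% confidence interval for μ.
(62.26, 76.34)

t-interval (σ unknown):
df = n - 1 = 46
t* = 2.687 for 99% confidence

Margin of error = t* · s/√n = 2.687 · 17.97/√47 = 7.04

CI: (62.26, 76.34)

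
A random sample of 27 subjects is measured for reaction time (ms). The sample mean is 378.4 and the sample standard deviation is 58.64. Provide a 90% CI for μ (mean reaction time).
(359.15, 397.65)

t-interval (σ unknown):
df = n - 1 = 26
t* = 1.706 for 90% confidence

Margin of error = t* · s/√n = 1.706 · 58.64/√27 = 19.25

CI: (359.15, 397.65)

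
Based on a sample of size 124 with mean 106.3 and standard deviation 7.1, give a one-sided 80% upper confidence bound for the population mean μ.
μ ≤ 106.84

Upper bound (one-sided):
t* = 0.845 (one-sided for 80%)
Upper bound = x̄ + t* · s/√n = 106.3 + 0.845 · 7.1/√124 = 106.84

We are 80% confident that μ ≤ 106.84.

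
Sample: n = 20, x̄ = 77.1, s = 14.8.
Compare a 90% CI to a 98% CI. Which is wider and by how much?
98% CI is wider by 5.37

df = 19
90% CI: t* = 1.729, (71.38, 82.82), width = 2 · t* · s/√n = 11.44
98% CI: t* = 2.539, (68.70, 85.50), width = 2 · t* · s/√n = 16.81

The 98% CI is wider by 16.81 - 11.44 = 5.37.
Higher confidence requires a wider interval.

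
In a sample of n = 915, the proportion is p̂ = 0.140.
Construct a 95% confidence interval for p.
(0.118, 0.162)

Proportion CI:
SE = √(p̂(1-p̂)/n) = √(0.140 · 0.860 / 915) = 0.01147

z* = 1.960
Margin = z* · SE = 1.960 · 0.01147 = 0.0225

CI: 0.140 ± 0.0225 = (0.118, 0.162)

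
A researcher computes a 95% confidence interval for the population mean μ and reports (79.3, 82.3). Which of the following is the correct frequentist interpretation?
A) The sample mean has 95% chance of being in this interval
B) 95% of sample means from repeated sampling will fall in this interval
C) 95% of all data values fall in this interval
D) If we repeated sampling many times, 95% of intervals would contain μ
D

A) Wrong — x̄ is observed and sits in the interval by construction.
B) Wrong — coverage applies to intervals containing μ, not to future x̄ values.
C) Wrong — a CI is about the parameter μ, not individual data values.
D) Correct — this is the frequentist long-run coverage interpretation.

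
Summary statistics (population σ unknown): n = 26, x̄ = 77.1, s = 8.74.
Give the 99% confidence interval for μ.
(72.32, 81.88)

t-interval (σ unknown):
df = n - 1 = 25
t* = 2.787 for 99% confidence

Margin of error = t* · s/√n = 2.787 · 8.74/√26 = 4.78

CI: (72.32, 81.88)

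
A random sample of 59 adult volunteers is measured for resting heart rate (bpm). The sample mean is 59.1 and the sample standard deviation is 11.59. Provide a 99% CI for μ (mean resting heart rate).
(55.08, 63.12)

t-interval (σ unknown):
df = n - 1 = 58
t* = 2.663 for 99% confidence

Margin of error = t* · s/√n = 2.663 · 11.59/√59 = 4.02

CI: (55.08, 63.12)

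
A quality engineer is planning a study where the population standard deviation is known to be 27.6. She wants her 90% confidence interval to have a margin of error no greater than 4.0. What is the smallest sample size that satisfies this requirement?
n ≥ 129

For margin E ≤ 4.0:
n ≥ (z* · σ / E)²
n ≥ (1.645 · 27.6 / 4.0)²
n ≥ 128.83

Minimum n = 129 (rounding up)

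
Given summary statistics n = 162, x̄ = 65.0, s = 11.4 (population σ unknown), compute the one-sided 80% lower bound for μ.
μ ≥ 64.24

Lower bound (one-sided):
t* = 0.844 (one-sided for 80%)
Lower bound = x̄ - t* · s/√n = 65.0 - 0.844 · 11.4/√162 = 64.24

We are 80% confident that μ ≥ 64.24.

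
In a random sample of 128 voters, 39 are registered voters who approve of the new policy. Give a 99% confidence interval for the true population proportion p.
(0.200, 0.409)

Proportion CI:
p̂ = 39/128 = 0.30469
SE = √(p̂(1-p̂)/n) = √(0.30469 · 0.69531 / 128) = 0.04068

z* = 2.576
Margin = z* · SE = 2.576 · 0.04068 = 0.1048

CI: 0.30469 ± 0.1048 = (0.200, 0.409)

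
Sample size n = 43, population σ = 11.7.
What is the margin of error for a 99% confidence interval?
Margin of error = 4.60

Margin of error = z* · σ/√n
= 2.576 · 11.7/√43
= 2.576 · 11.7/6.5574
= 4.60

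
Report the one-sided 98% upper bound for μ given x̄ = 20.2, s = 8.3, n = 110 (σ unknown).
μ ≤ 21.85

Upper bound (one-sided):
t* = 2.079 (one-sided for 98%)
Upper bound = x̄ + t* · s/√n = 20.2 + 2.079 · 8.3/√110 = 21.85

We are 98% confident that μ ≤ 21.85.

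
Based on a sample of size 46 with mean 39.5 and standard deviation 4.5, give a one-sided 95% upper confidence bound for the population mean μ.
μ ≤ 40.61

Upper bound (one-sided):
t* = 1.679 (one-sided for 95%)
Upper bound = x̄ + t* · s/√n = 39.5 + 1.679 · 4.5/√46 = 40.61

We are 95% confident that μ ≤ 40.61.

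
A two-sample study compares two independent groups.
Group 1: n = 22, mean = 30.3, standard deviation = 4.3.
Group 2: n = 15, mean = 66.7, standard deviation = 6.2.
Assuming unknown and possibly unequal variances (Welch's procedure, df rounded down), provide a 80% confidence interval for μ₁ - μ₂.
(-38.83, -33.97)

Difference: x̄₁ - x̄₂ = -36.40
SE = √(s₁²/n₁ + s₂²/n₂) = √(4.3²/22 + 6.2²/15) = 1.8448
df = 23.04 → 23 (Welch–Satterthwaite, rounded down)
t* = 1.319

CI: -36.40 ± 1.319 · 1.8448 = -36.40 ± 2.43 = (-38.83, -33.97)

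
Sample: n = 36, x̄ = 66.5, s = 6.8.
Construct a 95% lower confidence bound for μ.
μ ≥ 64.58

Lower bound (one-sided):
t* = 1.690 (one-sided for 95%)
Lower bound = x̄ - t* · s/√n = 66.5 - 1.690 · 6.8/√36 = 64.58

We are 95% confident that μ ≥ 64.58.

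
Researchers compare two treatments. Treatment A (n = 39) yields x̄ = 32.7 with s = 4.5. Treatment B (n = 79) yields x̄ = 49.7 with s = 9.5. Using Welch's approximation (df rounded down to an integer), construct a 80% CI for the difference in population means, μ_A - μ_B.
(-18.66, -15.34)

Difference: x̄₁ - x̄₂ = -17.00
SE = √(s₁²/n₁ + s₂²/n₂) = √(4.5²/39 + 9.5²/79) = 1.2890
df = 115.88 → 115 (Welch–Satterthwaite, rounded down)
t* = 1.289

CI: -17.00 ± 1.289 · 1.2890 = -17.00 ± 1.66 = (-18.66, -15.34)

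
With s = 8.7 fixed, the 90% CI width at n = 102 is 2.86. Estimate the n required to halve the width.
n ≈ 408

CI width ∝ 1/√n
To reduce width by factor 2, need √n to grow by 2 → need 2² = 4 times as many samples.

Current: n = 102, width = 2.86
New: n = 408, width ≈ 1.42

Width reduced by factor of 2.86/1.42 = 2.01.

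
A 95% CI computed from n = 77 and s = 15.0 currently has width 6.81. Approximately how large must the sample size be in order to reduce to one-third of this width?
n ≈ 693

CI width ∝ 1/√n
To reduce width by factor 3, need √n to grow by 3 → need 3² = 9 times as many samples.

Current: n = 77, width = 6.81
New: n = 693, width ≈ 2.24

Width reduced by factor of 6.81/2.24 = 3.04.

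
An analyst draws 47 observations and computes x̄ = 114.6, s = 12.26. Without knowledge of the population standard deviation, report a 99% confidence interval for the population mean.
(109.79, 119.41)

t-interval (σ unknown):
df = n - 1 = 46
t* = 2.687 for 99% confidence

Margin of error = t* · s/√n = 2.687 · 12.26/√47 = 4.81

CI: (109.79, 119.41)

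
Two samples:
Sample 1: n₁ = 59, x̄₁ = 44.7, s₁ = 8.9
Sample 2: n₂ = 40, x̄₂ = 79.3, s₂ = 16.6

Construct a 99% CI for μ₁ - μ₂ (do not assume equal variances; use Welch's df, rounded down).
(-42.26, -26.94)

Difference: x̄₁ - x̄₂ = -34.60
SE = √(s₁²/n₁ + s₂²/n₂) = √(8.9²/59 + 16.6²/40) = 2.8691
df = 54.30 → 54 (Welch–Satterthwaite, rounded down)
t* = 2.670

CI: -34.60 ± 2.670 · 2.8691 = -34.60 ± 7.66 = (-42.26, -26.94)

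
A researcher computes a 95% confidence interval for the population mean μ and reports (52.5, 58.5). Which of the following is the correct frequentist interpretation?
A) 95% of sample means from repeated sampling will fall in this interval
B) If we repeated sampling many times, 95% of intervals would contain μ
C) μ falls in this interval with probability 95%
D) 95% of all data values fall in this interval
B

A) Wrong — coverage applies to intervals containing μ, not to future x̄ values.
B) Correct — this is the frequentist long-run coverage interpretation.
C) Wrong — μ is fixed; the randomness lives in the interval, not in μ.
D) Wrong — a CI is about the parameter μ, not individual data values.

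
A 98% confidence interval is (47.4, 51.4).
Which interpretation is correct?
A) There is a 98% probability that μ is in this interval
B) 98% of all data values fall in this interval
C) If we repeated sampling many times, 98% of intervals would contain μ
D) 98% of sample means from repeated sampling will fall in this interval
C

A) Wrong — μ is fixed; the randomness lives in the interval, not in μ.
B) Wrong — a CI is about the parameter μ, not individual data values.
C) Correct — this is the frequentist long-run coverage interpretation.
D) Wrong — coverage applies to intervals containing μ, not to future x̄ values.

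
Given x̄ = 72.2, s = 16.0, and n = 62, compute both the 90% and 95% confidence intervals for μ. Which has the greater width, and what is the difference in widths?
95% CI is wider by 1.34

df = 61
90% CI: t* = 1.670, (68.81, 75.59), width = 2 · t* · s/√n = 6.79
95% CI: t* = 2.000, (68.14, 76.26), width = 2 · t* · s/√n = 8.13

The 95% CI is wider by 8.13 - 6.79 = 1.34.
Higher confidence requires a wider interval.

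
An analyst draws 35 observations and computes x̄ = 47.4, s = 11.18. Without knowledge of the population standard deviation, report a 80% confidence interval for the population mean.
(44.93, 49.87)

t-interval (σ unknown):
df = n - 1 = 34
t* = 1.307 for 80% confidence

Margin of error = t* · s/√n = 1.307 · 11.18/√35 = 2.47

CI: (44.93, 49.87)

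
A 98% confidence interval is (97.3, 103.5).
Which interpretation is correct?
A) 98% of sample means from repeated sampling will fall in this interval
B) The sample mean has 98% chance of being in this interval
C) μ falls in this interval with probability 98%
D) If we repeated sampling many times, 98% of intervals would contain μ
D

A) Wrong — coverage applies to intervals containing μ, not to future x̄ values.
B) Wrong — x̄ is observed and sits in the interval by construction.
C) Wrong — μ is fixed; the randomness lives in the interval, not in μ.
D) Correct — this is the frequentist long-run coverage interpretation.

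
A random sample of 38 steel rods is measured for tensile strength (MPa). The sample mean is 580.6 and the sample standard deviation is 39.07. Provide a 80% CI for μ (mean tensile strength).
(572.33, 588.87)

t-interval (σ unknown):
df = n - 1 = 37
t* = 1.305 for 80% confidence

Margin of error = t* · s/√n = 1.305 · 39.07/√38 = 8.27

CI: (572.33, 588.87)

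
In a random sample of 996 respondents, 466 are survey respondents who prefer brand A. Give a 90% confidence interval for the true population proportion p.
(0.442, 0.494)

Proportion CI:
p̂ = 466/996 = 0.46787
SE = √(p̂(1-p̂)/n) = √(0.46787 · 0.53213 / 996) = 0.01581

z* = 1.645
Margin = z* · SE = 1.645 · 0.01581 = 0.0260

CI: 0.46787 ± 0.0260 = (0.442, 0.494)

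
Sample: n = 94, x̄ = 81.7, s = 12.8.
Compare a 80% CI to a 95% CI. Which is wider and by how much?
95% CI is wider by 1.83

df = 93
80% CI: t* = 1.291, (80.00, 83.40), width = 2 · t* · s/√n = 3.41
95% CI: t* = 1.986, (79.08, 84.32), width = 2 · t* · s/√n = 5.24

The 95% CI is wider by 5.24 - 3.41 = 1.83.
Higher confidence requires a wider interval.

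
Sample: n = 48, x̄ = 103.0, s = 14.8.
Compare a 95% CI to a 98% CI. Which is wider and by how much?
98% CI is wider by 1.69

df = 47
95% CI: t* = 2.012, (98.70, 107.30), width = 2 · t* · s/√n = 8.60
98% CI: t* = 2.408, (97.86, 108.14), width = 2 · t* · s/√n = 10.29

The 98% CI is wider by 10.29 - 8.60 = 1.69.
Higher confidence requires a wider interval.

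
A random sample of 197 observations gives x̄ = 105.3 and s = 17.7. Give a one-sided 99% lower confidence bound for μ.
μ ≥ 102.34

Lower bound (one-sided):
t* = 2.346 (one-sided for 99%)
Lower bound = x̄ - t* · s/√n = 105.3 - 2.346 · 17.7/√197 = 102.34

We are 99% confident that μ ≥ 102.34.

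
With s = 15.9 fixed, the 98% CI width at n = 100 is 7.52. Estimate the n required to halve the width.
n ≈ 400

CI width ∝ 1/√n
To reduce width by factor 2, need √n to grow by 2 → need 2² = 4 times as many samples.

Current: n = 100, width = 7.52
New: n = 400, width ≈ 3.71

Width reduced by factor of 7.52/3.71 = 2.03.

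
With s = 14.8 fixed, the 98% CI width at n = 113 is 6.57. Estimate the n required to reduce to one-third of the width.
n ≈ 1017

CI width ∝ 1/√n
To reduce width by factor 3, need √n to grow by 3 → need 3² = 9 times as many samples.

Current: n = 113, width = 6.57
New: n = 1017, width ≈ 2.16

Width reduced by factor of 6.57/2.16 = 3.04.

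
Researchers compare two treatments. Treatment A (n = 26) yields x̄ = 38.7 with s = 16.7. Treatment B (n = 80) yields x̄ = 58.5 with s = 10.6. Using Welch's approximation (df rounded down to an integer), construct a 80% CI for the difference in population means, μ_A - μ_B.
(-24.36, -15.24)

Difference: x̄₁ - x̄₂ = -19.80
SE = √(s₁²/n₁ + s₂²/n₂) = √(16.7²/26 + 10.6²/80) = 3.4830
df = 31.80 → 31 (Welch–Satterthwaite, rounded down)
t* = 1.309

CI: -19.80 ± 1.309 · 3.4830 = -19.80 ± 4.56 = (-24.36, -15.24)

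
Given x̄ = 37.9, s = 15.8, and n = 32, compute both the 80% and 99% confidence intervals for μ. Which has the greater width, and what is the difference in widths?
99% CI is wider by 8.02

df = 31
80% CI: t* = 1.309, (34.24, 41.56), width = 2 · t* · s/√n = 7.31
99% CI: t* = 2.744, (30.24, 45.56), width = 2 · t* · s/√n = 15.33

The 99% CI is wider by 15.33 - 7.31 = 8.02.
Higher confidence requires a wider interval.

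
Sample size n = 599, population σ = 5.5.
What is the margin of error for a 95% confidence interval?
Margin of error = 0.44

Margin of error = z* · σ/√n
= 1.960 · 5.5/√599
= 1.960 · 5.5/24.4745
= 0.44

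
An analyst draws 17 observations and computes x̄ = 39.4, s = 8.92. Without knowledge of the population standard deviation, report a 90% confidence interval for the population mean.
(35.62, 43.18)

t-interval (σ unknown):
df = n - 1 = 16
t* = 1.746 for 90% confidence

Margin of error = t* · s/√n = 1.746 · 8.92/√17 = 3.78

CI: (35.62, 43.18)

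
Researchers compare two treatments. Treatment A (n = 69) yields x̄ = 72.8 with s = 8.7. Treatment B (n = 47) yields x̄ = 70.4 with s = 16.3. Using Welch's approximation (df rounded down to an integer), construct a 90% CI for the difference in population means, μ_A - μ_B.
(-1.94, 6.74)

Difference: x̄₁ - x̄₂ = 2.40
SE = √(s₁²/n₁ + s₂²/n₂) = √(8.7²/69 + 16.3²/47) = 2.5981
df = 63.96 → 63 (Welch–Satterthwaite, rounded down)
t* = 1.669

CI: 2.40 ± 1.669 · 2.5981 = 2.40 ± 4.34 = (-1.94, 6.74)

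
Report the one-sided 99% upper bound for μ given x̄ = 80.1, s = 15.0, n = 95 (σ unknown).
μ ≤ 83.74

Upper bound (one-sided):
t* = 2.367 (one-sided for 99%)
Upper bound = x̄ + t* · s/√n = 80.1 + 2.367 · 15.0/√95 = 83.74

We are 99% confident that μ ≤ 83.74.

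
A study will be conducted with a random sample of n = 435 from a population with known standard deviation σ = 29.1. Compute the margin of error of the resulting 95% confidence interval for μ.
Margin of error = 2.73

Margin of error = z* · σ/√n
= 1.960 · 29.1/√435
= 1.960 · 29.1/20.8567
= 2.73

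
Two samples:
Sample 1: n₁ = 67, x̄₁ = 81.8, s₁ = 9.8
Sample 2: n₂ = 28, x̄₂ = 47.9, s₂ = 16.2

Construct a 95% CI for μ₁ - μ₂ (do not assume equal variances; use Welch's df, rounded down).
(27.23, 40.57)

Difference: x̄₁ - x̄₂ = 33.90
SE = √(s₁²/n₁ + s₂²/n₂) = √(9.8²/67 + 16.2²/28) = 3.2873
df = 35.55 → 35 (Welch–Satterthwaite, rounded down)
t* = 2.030

CI: 33.90 ± 2.030 · 3.2873 = 33.90 ± 6.67 = (27.23, 40.57)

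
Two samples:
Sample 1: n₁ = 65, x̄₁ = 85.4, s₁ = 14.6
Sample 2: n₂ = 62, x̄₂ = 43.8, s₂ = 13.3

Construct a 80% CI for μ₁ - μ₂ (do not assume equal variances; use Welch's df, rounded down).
(38.41, 44.79)

Difference: x̄₁ - x̄₂ = 41.60
SE = √(s₁²/n₁ + s₂²/n₂) = √(14.6²/65 + 13.3²/62) = 2.4764
df = 124.74 → 124 (Welch–Satterthwaite, rounded down)
t* = 1.288

CI: 41.60 ± 1.288 · 2.4764 = 41.60 ± 3.19 = (38.41, 44.79)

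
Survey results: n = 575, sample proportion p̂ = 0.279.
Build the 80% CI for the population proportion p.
(0.255, 0.303)

Proportion CI:
SE = √(p̂(1-p̂)/n) = √(0.279 · 0.721 / 575) = 0.01870

z* = 1.282
Margin = z* · SE = 1.282 · 0.01870 = 0.0240

CI: 0.279 ± 0.0240 = (0.255, 0.303)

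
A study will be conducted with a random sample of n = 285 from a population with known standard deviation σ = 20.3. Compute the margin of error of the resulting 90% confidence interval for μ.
Margin of error = 1.98

Margin of error = z* · σ/√n
= 1.645 · 20.3/√285
= 1.645 · 20.3/16.8819
= 1.98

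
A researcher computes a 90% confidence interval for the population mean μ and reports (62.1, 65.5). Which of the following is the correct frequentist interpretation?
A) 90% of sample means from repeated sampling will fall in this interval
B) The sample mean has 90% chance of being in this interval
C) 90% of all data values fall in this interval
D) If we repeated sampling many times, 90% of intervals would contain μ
D

A) Wrong — coverage applies to intervals containing μ, not to future x̄ values.
B) Wrong — x̄ is observed and sits in the interval by construction.
C) Wrong — a CI is about the parameter μ, not individual data values.
D) Correct — this is the frequentist long-run coverage interpretation.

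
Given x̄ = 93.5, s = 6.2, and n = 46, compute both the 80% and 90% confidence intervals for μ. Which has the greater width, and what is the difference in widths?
90% CI is wider by 0.69

df = 45
80% CI: t* = 1.301, (92.31, 94.69), width = 2 · t* · s/√n = 2.38
90% CI: t* = 1.679, (91.97, 95.03), width = 2 · t* · s/√n = 3.07

The 90% CI is wider by 3.07 - 2.38 = 0.69.
Higher confidence requires a wider interval.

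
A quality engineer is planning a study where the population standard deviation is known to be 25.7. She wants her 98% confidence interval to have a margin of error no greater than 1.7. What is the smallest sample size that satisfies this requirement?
n ≥ 1237

For margin E ≤ 1.7:
n ≥ (z* · σ / E)²
n ≥ (2.326 · 25.7 / 1.7)²
n ≥ 1236.48

Minimum n = 1237 (rounding up)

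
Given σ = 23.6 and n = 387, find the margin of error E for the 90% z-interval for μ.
Margin of error = 1.97

Margin of error = z* · σ/√n
= 1.645 · 23.6/√387
= 1.645 · 23.6/19.6723
= 1.97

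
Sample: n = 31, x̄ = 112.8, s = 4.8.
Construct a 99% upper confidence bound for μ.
μ ≤ 114.92

Upper bound (one-sided):
t* = 2.457 (one-sided for 99%)
Upper bound = x̄ + t* · s/√n = 112.8 + 2.457 · 4.8/√31 = 114.92

We are 99% confident that μ ≤ 114.92.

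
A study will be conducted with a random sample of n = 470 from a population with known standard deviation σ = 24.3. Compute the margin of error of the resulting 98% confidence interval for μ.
Margin of error = 2.61

Margin of error = z* · σ/√n
= 2.326 · 24.3/√470
= 2.326 · 24.3/21.6795
= 2.61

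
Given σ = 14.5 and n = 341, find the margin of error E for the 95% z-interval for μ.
Margin of error = 1.54

Margin of error = z* · σ/√n
= 1.960 · 14.5/√341
= 1.960 · 14.5/18.4662
= 1.54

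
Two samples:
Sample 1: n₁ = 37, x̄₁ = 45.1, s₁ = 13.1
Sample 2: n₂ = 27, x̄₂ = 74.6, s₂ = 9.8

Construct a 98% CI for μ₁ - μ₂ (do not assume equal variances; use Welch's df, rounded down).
(-36.34, -22.66)

Difference: x̄₁ - x̄₂ = -29.50
SE = √(s₁²/n₁ + s₂²/n₂) = √(13.1²/37 + 9.8²/27) = 2.8627
df = 61.95 → 61 (Welch–Satterthwaite, rounded down)
t* = 2.389

CI: -29.50 ± 2.389 · 2.8627 = -29.50 ± 6.84 = (-36.34, -22.66)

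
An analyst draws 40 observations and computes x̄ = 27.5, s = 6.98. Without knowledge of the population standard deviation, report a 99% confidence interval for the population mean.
(24.51, 30.49)

t-interval (σ unknown):
df = n - 1 = 39
t* = 2.708 for 99% confidence

Margin of error = t* · s/√n = 2.708 · 6.98/√40 = 2.99

CI: (24.51, 30.49)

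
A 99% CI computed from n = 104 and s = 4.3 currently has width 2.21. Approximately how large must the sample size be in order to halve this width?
n ≈ 416

CI width ∝ 1/√n
To reduce width by factor 2, need √n to grow by 2 → need 2² = 4 times as many samples.

Current: n = 104, width = 2.21
New: n = 416, width ≈ 1.09

Width reduced by factor of 2.21/1.09 = 2.03.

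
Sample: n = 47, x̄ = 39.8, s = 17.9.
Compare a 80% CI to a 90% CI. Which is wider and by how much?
90% CI is wider by 1.98

df = 46
80% CI: t* = 1.300, (36.41, 43.19), width = 2 · t* · s/√n = 6.79
90% CI: t* = 1.679, (35.42, 44.18), width = 2 · t* · s/√n = 8.77

The 90% CI is wider by 8.77 - 6.79 = 1.98.
Higher confidence requires a wider interval.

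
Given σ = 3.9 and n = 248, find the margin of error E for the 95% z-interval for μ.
Margin of error = 0.49

Margin of error = z* · σ/√n
= 1.960 · 3.9/√248
= 1.960 · 3.9/15.7480
= 0.49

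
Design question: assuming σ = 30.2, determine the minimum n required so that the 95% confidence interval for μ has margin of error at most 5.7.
n ≥ 108

For margin E ≤ 5.7:
n ≥ (z* · σ / E)²
n ≥ (1.960 · 30.2 / 5.7)²
n ≥ 107.84

Minimum n = 108 (rounding up)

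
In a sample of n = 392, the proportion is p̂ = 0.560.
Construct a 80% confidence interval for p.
(0.528, 0.592)

Proportion CI:
SE = √(p̂(1-p̂)/n) = √(0.560 · 0.440 / 392) = 0.02507

z* = 1.282
Margin = z* · SE = 1.282 · 0.02507 = 0.0321

CI: 0.560 ± 0.0321 = (0.528, 0.592)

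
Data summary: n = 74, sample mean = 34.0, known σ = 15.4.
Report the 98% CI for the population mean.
(29.84, 38.16)

z-interval (σ known):
z* = 2.326 for 98% confidence

Margin of error = z* · σ/√n = 2.326 · 15.4/√74 = 4.16

CI: (34.0 - 4.16, 34.0 + 4.16) = (29.84, 38.16)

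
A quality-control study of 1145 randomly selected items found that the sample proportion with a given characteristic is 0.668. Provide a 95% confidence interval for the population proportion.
(0.641, 0.695)

Proportion CI:
SE = √(p̂(1-p̂)/n) = √(0.668 · 0.332 / 1145) = 0.01392

z* = 1.960
Margin = z* · SE = 1.960 · 0.01392 = 0.0273

CI: 0.668 ± 0.0273 = (0.641, 0.695)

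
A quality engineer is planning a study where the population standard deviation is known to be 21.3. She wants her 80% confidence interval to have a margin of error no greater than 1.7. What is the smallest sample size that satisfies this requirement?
n ≥ 259

For margin E ≤ 1.7:
n ≥ (z* · σ / E)²
n ≥ (1.282 · 21.3 / 1.7)²
n ≥ 258.01

Minimum n = 259 (rounding up)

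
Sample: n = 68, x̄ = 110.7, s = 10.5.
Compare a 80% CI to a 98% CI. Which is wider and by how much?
98% CI is wider by 2.77

df = 67
80% CI: t* = 1.294, (109.05, 112.35), width = 2 · t* · s/√n = 3.30
98% CI: t* = 2.383, (107.67, 113.73), width = 2 · t* · s/√n = 6.07

The 98% CI is wider by 6.07 - 3.30 = 2.77.
Higher confidence requires a wider interval.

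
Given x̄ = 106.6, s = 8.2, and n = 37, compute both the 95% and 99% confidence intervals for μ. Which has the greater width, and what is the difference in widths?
99% CI is wider by 1.86

df = 36
95% CI: t* = 2.028, (103.87, 109.33), width = 2 · t* · s/√n = 5.47
99% CI: t* = 2.719, (102.93, 110.27), width = 2 · t* · s/√n = 7.33

The 99% CI is wider by 7.33 - 5.47 = 1.86.
Higher confidence requires a wider interval.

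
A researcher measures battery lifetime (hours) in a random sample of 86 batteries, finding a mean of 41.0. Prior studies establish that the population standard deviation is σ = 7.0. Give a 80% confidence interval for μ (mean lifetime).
(40.03, 41.97)

z-interval (σ known):
z* = 1.282 for 80% confidence

Margin of error = z* · σ/√n = 1.282 · 7.0/√86 = 0.97

CI: (41.0 - 0.97, 41.0 + 0.97) = (40.03, 41.97)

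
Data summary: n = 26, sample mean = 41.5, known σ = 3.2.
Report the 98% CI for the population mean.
(40.04, 42.96)

z-interval (σ known):
z* = 2.326 for 98% confidence

Margin of error = z* · σ/√n = 2.326 · 3.2/√26 = 1.46

CI: (41.5 - 1.46, 41.5 + 1.46) = (40.04, 42.96)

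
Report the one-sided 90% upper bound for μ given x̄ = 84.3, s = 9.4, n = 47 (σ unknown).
μ ≤ 86.08

Upper bound (one-sided):
t* = 1.300 (one-sided for 90%)
Upper bound = x̄ + t* · s/√n = 84.3 + 1.300 · 9.4/√47 = 86.08

We are 90% confident that μ ≤ 86.08.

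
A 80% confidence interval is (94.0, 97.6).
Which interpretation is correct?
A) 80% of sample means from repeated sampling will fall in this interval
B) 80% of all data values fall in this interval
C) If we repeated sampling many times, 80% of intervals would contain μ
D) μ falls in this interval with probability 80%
C

A) Wrong — coverage applies to intervals containing μ, not to future x̄ values.
B) Wrong — a CI is about the parameter μ, not individual data values.
C) Correct — this is the frequentist long-run coverage interpretation.
D) Wrong — μ is fixed; the randomness lives in the interval, not in μ.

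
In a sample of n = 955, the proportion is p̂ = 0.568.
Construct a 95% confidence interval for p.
(0.537, 0.599)

Proportion CI:
SE = √(p̂(1-p̂)/n) = √(0.568 · 0.432 / 955) = 0.01603

z* = 1.960
Margin = z* · SE = 1.960 · 0.01603 = 0.0314

CI: 0.568 ± 0.0314 = (0.537, 0.599)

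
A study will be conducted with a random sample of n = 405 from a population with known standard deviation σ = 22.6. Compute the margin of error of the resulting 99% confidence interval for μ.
Margin of error = 2.89

Margin of error = z* · σ/√n
= 2.576 · 22.6/√405
= 2.576 · 22.6/20.1246
= 2.89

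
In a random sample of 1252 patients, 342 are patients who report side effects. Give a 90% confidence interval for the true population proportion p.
(0.252, 0.294)

Proportion CI:
p̂ = 342/1252 = 0.27316
SE = √(p̂(1-p̂)/n) = √(0.27316 · 0.72684 / 1252) = 0.01259

z* = 1.645
Margin = z* · SE = 1.645 · 0.01259 = 0.0207

CI: 0.27316 ± 0.0207 = (0.252, 0.294)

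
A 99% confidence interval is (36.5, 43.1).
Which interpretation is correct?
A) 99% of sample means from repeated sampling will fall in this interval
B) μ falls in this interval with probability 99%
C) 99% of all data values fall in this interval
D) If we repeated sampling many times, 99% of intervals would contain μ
D

A) Wrong — coverage applies to intervals containing μ, not to future x̄ values.
B) Wrong — μ is fixed; the randomness lives in the interval, not in μ.
C) Wrong — a CI is about the parameter μ, not individual data values.
D) Correct — this is the frequentist long-run coverage interpretation.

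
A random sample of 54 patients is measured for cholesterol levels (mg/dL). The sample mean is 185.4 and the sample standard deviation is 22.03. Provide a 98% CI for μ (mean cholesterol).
(178.21, 192.59)

t-interval (σ unknown):
df = n - 1 = 53
t* = 2.399 for 98% confidence

Margin of error = t* · s/√n = 2.399 · 22.03/√54 = 7.19

CI: (178.21, 192.59)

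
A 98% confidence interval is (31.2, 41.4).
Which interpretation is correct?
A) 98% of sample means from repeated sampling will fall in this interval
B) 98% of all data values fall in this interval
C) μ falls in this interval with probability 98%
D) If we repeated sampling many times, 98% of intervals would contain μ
D

A) Wrong — coverage applies to intervals containing μ, not to future x̄ values.
B) Wrong — a CI is about the parameter μ, not individual data values.
C) Wrong — μ is fixed; the randomness lives in the interval, not in μ.
D) Correct — this is the frequentist long-run coverage interpretation.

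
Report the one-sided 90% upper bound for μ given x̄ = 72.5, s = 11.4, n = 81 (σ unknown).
μ ≤ 74.14

Upper bound (one-sided):
t* = 1.292 (one-sided for 90%)
Upper bound = x̄ + t* · s/√n = 72.5 + 1.292 · 11.4/√81 = 74.14

We are 90% confident that μ ≤ 74.14.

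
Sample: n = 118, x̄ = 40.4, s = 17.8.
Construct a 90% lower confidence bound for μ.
μ ≥ 38.29

Lower bound (one-sided):
t* = 1.289 (one-sided for 90%)
Lower bound = x̄ - t* · s/√n = 40.4 - 1.289 · 17.8/√118 = 38.29

We are 90% confident that μ ≥ 38.29.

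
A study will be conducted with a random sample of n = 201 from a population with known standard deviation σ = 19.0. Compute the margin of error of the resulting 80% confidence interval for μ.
Margin of error = 1.72

Margin of error = z* · σ/√n
= 1.282 · 19.0/√201
= 1.282 · 19.0/14.1774
= 1.72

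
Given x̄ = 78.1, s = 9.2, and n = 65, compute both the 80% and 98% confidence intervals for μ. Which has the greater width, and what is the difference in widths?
98% CI is wider by 2.49

df = 64
80% CI: t* = 1.295, (76.62, 79.58), width = 2 · t* · s/√n = 2.96
98% CI: t* = 2.386, (75.38, 80.82), width = 2 · t* · s/√n = 5.45

The 98% CI is wider by 5.45 - 2.96 = 2.49.
Higher confidence requires a wider interval.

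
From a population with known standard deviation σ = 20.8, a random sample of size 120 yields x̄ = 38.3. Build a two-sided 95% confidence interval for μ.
(34.58, 42.02)

z-interval (σ known):
z* = 1.960 for 95% confidence

Margin of error = z* · σ/√n = 1.960 · 20.8/√120 = 3.72

CI: (38.3 - 3.72, 38.3 + 3.72) = (34.58, 42.02)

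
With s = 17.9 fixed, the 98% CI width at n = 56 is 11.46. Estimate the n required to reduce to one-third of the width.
n ≈ 504

CI width ∝ 1/√n
To reduce width by factor 3, need √n to grow by 3 → need 3² = 9 times as many samples.

Current: n = 56, width = 11.46
New: n = 504, width ≈ 3.72

Width reduced by factor of 11.46/3.72 = 3.08.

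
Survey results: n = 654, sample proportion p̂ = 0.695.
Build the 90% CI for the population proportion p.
(0.665, 0.725)

Proportion CI:
SE = √(p̂(1-p̂)/n) = √(0.695 · 0.305 / 654) = 0.01800

z* = 1.645
Margin = z* · SE = 1.645 · 0.01800 = 0.0296

CI: 0.695 ± 0.0296 = (0.665, 0.725)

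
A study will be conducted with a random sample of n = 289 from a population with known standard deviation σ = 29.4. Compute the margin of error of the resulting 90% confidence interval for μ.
Margin of error = 2.84

Margin of error = z* · σ/√n
= 1.645 · 29.4/√289
= 1.645 · 29.4/17.0000
= 2.84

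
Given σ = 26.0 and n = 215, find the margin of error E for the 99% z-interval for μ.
Margin of error = 4.57

Margin of error = z* · σ/√n
= 2.576 · 26.0/√215
= 2.576 · 26.0/14.6629
= 4.57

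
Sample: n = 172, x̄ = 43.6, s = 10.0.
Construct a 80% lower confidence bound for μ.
μ ≥ 42.96

Lower bound (one-sided):
t* = 0.844 (one-sided for 80%)
Lower bound = x̄ - t* · s/√n = 43.6 - 0.844 · 10.0/√172 = 42.96

We are 80% confident that μ ≥ 42.96.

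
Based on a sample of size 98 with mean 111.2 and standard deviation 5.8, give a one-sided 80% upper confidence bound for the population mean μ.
μ ≤ 111.70

Upper bound (one-sided):
t* = 0.845 (one-sided for 80%)
Upper bound = x̄ + t* · s/√n = 111.2 + 0.845 · 5.8/√98 = 111.70

We are 80% confident that μ ≤ 111.70.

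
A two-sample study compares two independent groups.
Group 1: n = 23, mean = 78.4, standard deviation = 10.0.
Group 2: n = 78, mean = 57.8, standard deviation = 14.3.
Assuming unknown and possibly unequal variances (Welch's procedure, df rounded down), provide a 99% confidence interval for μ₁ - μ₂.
(13.54, 27.66)

Difference: x̄₁ - x̄₂ = 20.60
SE = √(s₁²/n₁ + s₂²/n₂) = √(10.0²/23 + 14.3²/78) = 2.6400
df = 51.21 → 51 (Welch–Satterthwaite, rounded down)
t* = 2.676

CI: 20.60 ± 2.676 · 2.6400 = 20.60 ± 7.06 = (13.54, 27.66)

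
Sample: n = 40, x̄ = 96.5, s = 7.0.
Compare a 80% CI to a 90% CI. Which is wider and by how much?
90% CI is wider by 0.84

df = 39
80% CI: t* = 1.304, (95.06, 97.94), width = 2 · t* · s/√n = 2.89
90% CI: t* = 1.685, (94.64, 98.36), width = 2 · t* · s/√n = 3.73

The 90% CI is wider by 3.73 - 2.89 = 0.84.
Higher confidence requires a wider interval.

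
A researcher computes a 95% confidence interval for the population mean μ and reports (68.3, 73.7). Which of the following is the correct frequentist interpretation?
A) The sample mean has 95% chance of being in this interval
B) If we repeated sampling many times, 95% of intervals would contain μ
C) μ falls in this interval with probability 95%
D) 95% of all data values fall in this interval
B

A) Wrong — x̄ is observed and sits in the interval by construction.
B) Correct — this is the frequentist long-run coverage interpretation.
C) Wrong — μ is fixed; the randomness lives in the interval, not in μ.
D) Wrong — a CI is about the parameter μ, not individual data values.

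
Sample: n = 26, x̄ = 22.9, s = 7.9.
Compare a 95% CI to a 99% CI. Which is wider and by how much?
99% CI is wider by 2.26

df = 25
95% CI: t* = 2.060, (19.71, 26.09), width = 2 · t* · s/√n = 6.38
99% CI: t* = 2.787, (18.58, 27.22), width = 2 · t* · s/√n = 8.64

The 99% CI is wider by 8.64 - 6.38 = 2.26.
Higher confidence requires a wider interval.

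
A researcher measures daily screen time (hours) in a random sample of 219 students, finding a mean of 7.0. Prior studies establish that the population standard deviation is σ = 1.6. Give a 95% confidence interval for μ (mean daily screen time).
(6.79, 7.21)

z-interval (σ known):
z* = 1.960 for 95% confidence

Margin of error = z* · σ/√n = 1.960 · 1.6/√219 = 0.21

CI: (7.0 - 0.21, 7.0 + 0.21) = (6.79, 7.21)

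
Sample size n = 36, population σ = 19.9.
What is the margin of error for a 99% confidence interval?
Margin of error = 8.54

Margin of error = z* · σ/√n
= 2.576 · 19.9/√36
= 2.576 · 19.9/6.0000
= 8.54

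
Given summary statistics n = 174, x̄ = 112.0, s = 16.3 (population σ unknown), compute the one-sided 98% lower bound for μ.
μ ≥ 109.44

Lower bound (one-sided):
t* = 2.069 (one-sided for 98%)
Lower bound = x̄ - t* · s/√n = 112.0 - 2.069 · 16.3/√174 = 109.44

We are 98% confident that μ ≥ 109.44.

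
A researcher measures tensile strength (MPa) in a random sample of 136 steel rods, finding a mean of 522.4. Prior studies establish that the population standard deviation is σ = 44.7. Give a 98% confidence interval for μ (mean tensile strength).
(513.48, 531.32)

z-interval (σ known):
z* = 2.326 for 98% confidence

Margin of error = z* · σ/√n = 2.326 · 44.7/√136 = 8.92

CI: (522.4 - 8.92, 522.4 + 8.92) = (513.48, 531.32)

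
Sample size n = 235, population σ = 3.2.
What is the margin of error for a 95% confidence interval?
Margin of error = 0.41

Margin of error = z* · σ/√n
= 1.960 · 3.2/√235
= 1.960 · 3.2/15.3297
= 0.41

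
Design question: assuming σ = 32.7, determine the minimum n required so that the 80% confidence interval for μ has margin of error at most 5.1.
n ≥ 68

For margin E ≤ 5.1:
n ≥ (z* · σ / E)²
n ≥ (1.282 · 32.7 / 5.1)²
n ≥ 67.57

Minimum n = 68 (rounding up)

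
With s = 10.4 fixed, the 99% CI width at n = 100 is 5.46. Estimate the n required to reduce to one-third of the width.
n ≈ 900

CI width ∝ 1/√n
To reduce width by factor 3, need √n to grow by 3 → need 3² = 9 times as many samples.

Current: n = 100, width = 5.46
New: n = 900, width ≈ 1.79

Width reduced by factor of 5.46/1.79 = 3.05.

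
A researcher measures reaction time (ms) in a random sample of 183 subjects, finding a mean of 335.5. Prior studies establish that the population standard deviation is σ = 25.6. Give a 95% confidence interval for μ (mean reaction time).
(331.79, 339.21)

z-interval (σ known):
z* = 1.960 for 95% confidence

Margin of error = z* · σ/√n = 1.960 · 25.6/√183 = 3.71

CI: (335.5 - 3.71, 335.5 + 3.71) = (331.79, 339.21)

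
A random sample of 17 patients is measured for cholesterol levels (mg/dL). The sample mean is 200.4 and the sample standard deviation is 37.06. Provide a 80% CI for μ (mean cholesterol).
(188.38, 212.42)

t-interval (σ unknown):
df = n - 1 = 16
t* = 1.337 for 80% confidence

Margin of error = t* · s/√n = 1.337 · 37.06/√17 = 12.02

CI: (188.38, 212.42)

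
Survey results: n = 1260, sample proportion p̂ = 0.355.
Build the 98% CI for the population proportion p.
(0.324, 0.386)

Proportion CI:
SE = √(p̂(1-p̂)/n) = √(0.355 · 0.645 / 1260) = 0.01348

z* = 2.326
Margin = z* · SE = 2.326 · 0.01348 = 0.0314

CI: 0.355 ± 0.0314 = (0.324, 0.386)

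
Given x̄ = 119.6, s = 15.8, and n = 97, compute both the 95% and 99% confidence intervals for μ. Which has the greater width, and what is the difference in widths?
99% CI is wider by 2.06

df = 96
95% CI: t* = 1.985, (116.42, 122.78), width = 2 · t* · s/√n = 6.37
99% CI: t* = 2.628, (115.38, 123.82), width = 2 · t* · s/√n = 8.43

The 99% CI is wider by 8.43 - 6.37 = 2.06.
Higher confidence requires a wider interval.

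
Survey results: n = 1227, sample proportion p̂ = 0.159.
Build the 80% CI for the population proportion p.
(0.146, 0.172)

Proportion CI:
SE = √(p̂(1-p̂)/n) = √(0.159 · 0.841 / 1227) = 0.01044

z* = 1.282
Margin = z* · SE = 1.282 · 0.01044 = 0.0134

CI: 0.159 ± 0.0134 = (0.146, 0.172)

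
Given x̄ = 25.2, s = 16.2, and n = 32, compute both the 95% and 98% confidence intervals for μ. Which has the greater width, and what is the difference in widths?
98% CI is wider by 2.37

df = 31
95% CI: t* = 2.040, (19.36, 31.04), width = 2 · t* · s/√n = 11.68
98% CI: t* = 2.453, (18.18, 32.22), width = 2 · t* · s/√n = 14.05

The 98% CI is wider by 14.05 - 11.68 = 2.37.
Higher confidence requires a wider interval.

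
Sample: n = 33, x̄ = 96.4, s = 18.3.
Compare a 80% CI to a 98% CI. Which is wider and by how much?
98% CI is wider by 7.26

df = 32
80% CI: t* = 1.309, (92.23, 100.57), width = 2 · t* · s/√n = 8.34
98% CI: t* = 2.449, (88.60, 104.20), width = 2 · t* · s/√n = 15.60

The 98% CI is wider by 15.60 - 8.34 = 7.26.
Higher confidence requires a wider interval.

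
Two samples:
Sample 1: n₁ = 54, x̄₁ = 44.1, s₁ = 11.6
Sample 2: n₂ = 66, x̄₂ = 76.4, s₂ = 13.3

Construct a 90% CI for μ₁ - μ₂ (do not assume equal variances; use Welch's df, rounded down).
(-36.07, -28.53)

Difference: x̄₁ - x̄₂ = -32.30
SE = √(s₁²/n₁ + s₂²/n₂) = √(11.6²/54 + 13.3²/66) = 2.2742
df = 117.49 → 117 (Welch–Satterthwaite, rounded down)
t* = 1.658

CI: -32.30 ± 1.658 · 2.2742 = -32.30 ± 3.77 = (-36.07, -28.53)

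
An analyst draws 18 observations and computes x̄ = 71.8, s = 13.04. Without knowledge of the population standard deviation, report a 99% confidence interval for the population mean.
(62.89, 80.71)

t-interval (σ unknown):
df = n - 1 = 17
t* = 2.898 for 99% confidence

Margin of error = t* · s/√n = 2.898 · 13.04/√18 = 8.91

CI: (62.89, 80.71)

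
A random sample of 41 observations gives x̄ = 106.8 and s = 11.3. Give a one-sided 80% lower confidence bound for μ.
μ ≥ 105.30

Lower bound (one-sided):
t* = 0.851 (one-sided for 80%)
Lower bound = x̄ - t* · s/√n = 106.8 - 0.851 · 11.3/√41 = 105.30

We are 80% confident that μ ≥ 105.30.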